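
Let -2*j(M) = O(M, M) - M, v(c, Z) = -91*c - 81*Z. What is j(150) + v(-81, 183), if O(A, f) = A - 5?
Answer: -14899/2 ≈ -7449.5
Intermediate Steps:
O(A, f) = -5 + A
j(M) = 5/2 (j(M) = -((-5 + M) - M)/2 = -½*(-5) = 5/2)
j(150) + v(-81, 183) = 5/2 + (-91*(-81) - 81*183) = 5/2 + (7371 - 14823) = 5/2 - 7452 = -14899/2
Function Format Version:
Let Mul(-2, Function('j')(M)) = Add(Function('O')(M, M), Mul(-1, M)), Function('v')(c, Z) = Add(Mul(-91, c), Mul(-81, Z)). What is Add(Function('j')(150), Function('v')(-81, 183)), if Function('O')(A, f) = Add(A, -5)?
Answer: Rational(-14899, 2) ≈ -7449.5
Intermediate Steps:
Function('O')(A, f) = Add(-5, A)
Function('j')(M) = Rational(5, 2) (Function('j')(M) = Mul(Rational(-1, 2), Add(Add(-5, M), Mul(-1, M))) = Mul(Rational(-1, 2), -5) = Rational(5, 2))
Add(Function('j')(150), Function('v')(-81, 183)) = Add(Rational(5, 2), Add(Mul(-91, -81), Mul(-81, 183))) = Add(Rational(5, 2), Add(7371, -14823)) = Add(Rational(5, 2), -7452) = Rational(-14899, 2)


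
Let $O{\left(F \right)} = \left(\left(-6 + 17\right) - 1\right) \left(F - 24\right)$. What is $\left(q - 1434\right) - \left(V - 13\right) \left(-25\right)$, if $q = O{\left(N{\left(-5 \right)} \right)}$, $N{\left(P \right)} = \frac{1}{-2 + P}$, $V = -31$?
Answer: $- \frac{19428}{7} \approx -2775.4$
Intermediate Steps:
$O{\left(F \right)} = -240 + 10 F$ ($O{\left(F \right)} = \left(11 - 1\right) \left(-24 + F\right) = 10 \left(-24 + F\right) = -240 + 10 F$)
$q = - \frac{1690}{7}$ ($q = -240 + \frac{10}{-2 - 5} = -240 + \frac{10}{-7} = -240 + 10 \left(- \frac{1}{7}\right) = -240 - \frac{10}{7} = - \frac{1690}{7} \approx -241.43$)
$\left(q - 1434\right) - \left(V - 13\right) \left(-25\right) = \left(- \frac{1690}{7} - 1434\right) - \left(-31 - 13\right) \left(-25\right) = \left(- \frac{1690}{7} - 1434\right) - \left(-44\right) \left(-25\right) = - \frac{11728}{7} - 1100 = - \frac{19428}{7}$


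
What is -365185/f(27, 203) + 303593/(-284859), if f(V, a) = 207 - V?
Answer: -2312908459/1139436 ≈ -2029.9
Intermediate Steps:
-365185/f(27, 203) + 303593/(-284859) = -365185/(207 - 1*27) + 303593/(-284859) = -365185/(207 - 27) + 303593*(-1/284859) = -365185/180 - 303593/284859 = -365185*1/180 - 303593/284859 = -73037/36 - 303593/284859 = -2312908459/1139436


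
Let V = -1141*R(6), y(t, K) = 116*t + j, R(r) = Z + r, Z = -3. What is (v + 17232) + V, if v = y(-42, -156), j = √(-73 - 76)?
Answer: 8937 + I*√149 ≈ 8937.0 + 12.207*I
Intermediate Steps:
R(r) = -3 + r
j = I*√149 (j = √(-149) = I*√149 ≈ 12.207*I)
y(t, K) = 116*t + I*√149
v = -4872 + I*√149 (v = 116*(-42) + I*√149 = -4872 + I*√149 ≈ -4872.0 + 12.207*I)
V = -3423 (V = -1141*(-3 + 6) = -1141*3 = -3423)
(v + 17232) + V = ((-4872 + I*√149) + 17232) - 3423 = (12360 + I*√149) - 3423 = 8937 + I*√149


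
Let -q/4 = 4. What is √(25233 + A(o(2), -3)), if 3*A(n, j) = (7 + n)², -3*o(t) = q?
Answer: 2*√511995/9 ≈ 159.01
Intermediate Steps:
q = -16 (q = -4*4 = -16)
o(t) = 16/3 (o(t) = -⅓*(-16) = 16/3)
A(n, j) = (7 + n)²/3
√(25233 + A(o(2), -3)) = √(25233 + (7 + 16/3)²/3) = √(25233 + (37/3)²/3) = √(25233 + (⅓)*(1369/9)) = √(25233 + 1369/27) = √(682660/27) = 2*√511995/9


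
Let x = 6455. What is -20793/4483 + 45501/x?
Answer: 69762168/28937765 ≈ 2.4108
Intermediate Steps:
-20793/4483 + 45501/x = -20793/4483 + 45501/6455 = 69762168/28937765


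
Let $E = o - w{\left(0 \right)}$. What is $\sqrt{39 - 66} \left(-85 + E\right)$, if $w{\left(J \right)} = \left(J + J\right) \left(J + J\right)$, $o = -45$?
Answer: $- 390 i \sqrt{3} \approx - 675.5 i$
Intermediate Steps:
$w{\left(J \right)} = 4 J^{2}$ ($w{\left(J \right)} = 2 J 2 J = 4 J^{2}$)
$E = -45$ ($E = -45 - 4 \cdot 0^{2} = -45 - 4 \cdot 0 = -45 - 0 = -45 + 0 = -45$)
$\sqrt{39 - 66} \left(-85 + E\right) = \sqrt{39 - 66} \left(-85 - 45\right) = \sqrt{-27} \left(-130\right) = 3 i \sqrt{3} \left(-130\right) = - 390 i \sqrt{3}$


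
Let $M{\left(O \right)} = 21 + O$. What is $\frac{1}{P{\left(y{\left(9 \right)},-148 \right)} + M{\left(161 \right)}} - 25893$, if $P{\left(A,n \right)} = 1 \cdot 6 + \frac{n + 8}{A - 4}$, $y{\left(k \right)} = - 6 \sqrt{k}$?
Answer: $- \frac{55359223}{2138} \approx -25893.0$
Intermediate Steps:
$P{\left(A,n \right)} = 6 + \frac{8 + n}{-4 + A}$
$\frac{1}{P{\left(y{\left(9 \right)},-148 \right)} + M{\left(161 \right)}} - 25893 = \frac{1}{\frac{-16 - 148 + 6 \left(- 6 \sqrt{9}\right)}{-4 - 6 \sqrt{9}} + \left(21 + 161\right)} - 25893 = \frac{1}{\frac{-16 - 148 + 6 \left(\left(-6\right) 3\right)}{-4 - 18} + 182} - 25893 = \frac{1}{\frac{-16 - 148 + 6 \left(-18\right)}{-4 - 18} + 182} - 25893 = \frac{1}{\frac{-16 - 148 - 108}{-22} + 182} - 25893 = \frac{1}{\left(- \frac{1}{22}\right) \left(-272\right) + 182} - 25893 = \frac{1}{\frac{136}{11} + 182} - 25893 = \frac{1}{\frac{2138}{11}} - 25893 = \frac{11}{2138} - 25893 = - \frac{55359223}{2138}$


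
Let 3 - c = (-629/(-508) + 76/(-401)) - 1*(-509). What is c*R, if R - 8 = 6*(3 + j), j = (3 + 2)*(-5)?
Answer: 3201985939/50927 ≈ 62874.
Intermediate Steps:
j = -25 (j = 5*(-5) = -25)
c = -103289869/203708 (c = 3 - ((-629/(-508) + 76/(-401)) - 1*(-509)) = 3 - ((-629*(-1/508) + 76*(-1/401)) + 509) = 3 - ((629/508 - 76/401) + 509) = 3 - (213621/203708 + 509) = 3 - 1*103900993/203708 = 3 - 103900993/203708 = -103289869/203708 ≈ -507.05)
R = -124 (R = 8 + 6*(3 - 25) = 8 + 6*(-22) = 8 - 132 = -124)
c*R = -103289869/203708*(-124) = 3201985939/50927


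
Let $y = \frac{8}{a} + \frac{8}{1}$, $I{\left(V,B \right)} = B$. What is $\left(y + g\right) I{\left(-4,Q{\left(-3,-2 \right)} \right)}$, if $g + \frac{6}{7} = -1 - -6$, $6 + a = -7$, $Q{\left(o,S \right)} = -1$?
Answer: $- \frac{1049}{91} \approx -11.527$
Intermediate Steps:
$a = -13$ ($a = -6 - 7 = -13$)
$g = \frac{29}{7}$ ($g = - \frac{6}{7} - -5 = - \frac{6}{7} + \left(-1 + 6\right) = - \frac{6}{7} + 5 = \frac{29}{7} \approx 4.1429$)
$y = \frac{96}{13}$ ($y = \frac{8}{-13} + \frac{8}{1} = 8 \left(- \frac{1}{13}\right) + 8 \cdot 1 = - \frac{8}{13} + 8 = \frac{96}{13} \approx 7.3846$)
$\left(y + g\right) I{\left(-4,Q{\left(-3,-2 \right)} \right)} = \left(\frac{96}{13} + \frac{29}{7}\right) \left(-1\right) = \frac{1049}{91} \left(-1\right) = - \frac{1049}{91}$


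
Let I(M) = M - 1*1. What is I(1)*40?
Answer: 0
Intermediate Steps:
I(M) = -1 + M (I(M) = M - 1 = -1 + M)
I(1)*40 = (-1 + 1)*40 = 0*40 = 0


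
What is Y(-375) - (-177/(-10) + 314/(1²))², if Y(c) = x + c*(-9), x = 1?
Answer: -10664889/100 ≈ -1.0665e+5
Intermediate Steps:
Y(c) = 1 - 9*c (Y(c) = 1 + c*(-9) = 1 - 9*c)
Y(-375) - (-177/(-10) + 314/(1²))² = (1 - 9*(-375)) - (-177/(-10) + 314/(1²))² = (1 + 3375) - (-177*(-⅒) + 314/1)² = 3376 - (177/10 + 314*1)² = 3376 - (177/10 + 314)² = 3376 - (3317/10)² = 3376 - 1*11002489/100 = 3376 - 11002489/100 = -10664889/100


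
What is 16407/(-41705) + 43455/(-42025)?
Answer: -100071798/70106105 ≈ -1.4274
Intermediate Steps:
16407/(-41705) + 43455/(-42025) = 16407*(-1/41705) + 43455*(-1/42025) = -16407/41705 - 8691/8405 = -100071798/70106105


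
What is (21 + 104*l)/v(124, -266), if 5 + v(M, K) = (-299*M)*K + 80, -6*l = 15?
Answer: -239/9862291 ≈ -2.4234e-5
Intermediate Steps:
l = -5/2 (l = -⅙*15 = -5/2 ≈ -2.5000)
v(M, K) = 75 - 299*K*M (v(M, K) = -5 + ((-299*M)*K + 80) = -5 + (-299*K*M + 80) = -5 + (80 - 299*K*M) = 75 - 299*K*M)
(21 + 104*l)/v(124, -266) = (21 + 104*(-5/2))/(75 - 299*(-266)*124) = (21 - 260)/(75 + 9862216) = -239/9862291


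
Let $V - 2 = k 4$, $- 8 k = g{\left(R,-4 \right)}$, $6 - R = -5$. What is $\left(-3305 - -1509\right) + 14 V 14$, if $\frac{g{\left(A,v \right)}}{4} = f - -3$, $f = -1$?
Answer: $-2188$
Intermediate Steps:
$R = 11$ ($R = 6 - -5 = 6 + 5 = 11$)
$g{\left(A,v \right)} = 8$ ($g{\left(A,v \right)} = 4 \left(-1 - -3\right) = 4 \left(-1 + 3\right) = 4 \cdot 2 = 8$)
$k = -1$ ($k = \left(- \frac{1}{8}\right) 8 = -1$)
$V = -2$ ($V = 2 - 4 = -2$)
$\left(-3305 - -1509\right) + 14 V 14 = \left(-3305 - -1509\right) + 14 \left(-2\right) 14 = \left(-3305 + 1509\right) - 392 = -1796 - 392 = -2188$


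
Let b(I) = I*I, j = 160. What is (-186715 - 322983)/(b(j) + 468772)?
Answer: -254849/247186 ≈ -1.0310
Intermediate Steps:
b(I) = I²
(-186715 - 322983)/(b(j) + 468772) = (-186715 - 322983)/(160² + 468772) = -509698/(25600 + 468772) = -509698/494372 = -509698*1/494372 = -254849/247186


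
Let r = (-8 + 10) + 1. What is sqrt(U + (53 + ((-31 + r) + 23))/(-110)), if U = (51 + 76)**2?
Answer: sqrt(48788905)/55 ≈ 127.00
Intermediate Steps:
r = 3 (r = 2 + 1 = 3)
U = 16129 (U = 127**2 = 16129)
sqrt(U + (53 + ((-31 + r) + 23))/(-110)) = sqrt(16129 + (53 + ((-31 + 3) + 23))/(-110)) = sqrt(16129 - (53 + (-28 + 23))/110) = sqrt(16129 - (53 - 5)/110) = sqrt(16129 - 1/110*48) = sqrt(16129 - 24/55) = sqrt(887071/55) = sqrt(48788905)/55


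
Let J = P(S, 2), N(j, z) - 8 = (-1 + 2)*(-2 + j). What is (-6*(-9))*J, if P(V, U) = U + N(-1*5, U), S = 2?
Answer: 162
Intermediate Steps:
N(j, z) = 6 + j (N(j, z) = 8 + (-1 + 2)*(-2 + j) = 8 + 1*(-2 + j) = 8 + (-2 + j) = 6 + j)
P(V, U) = 1 + U (P(V, U) = U + (6 - 1*5) = U + (6 - 5) = U + 1 = 1 + U)
J = 3 (J = 1 + 2 = 3)
(-6*(-9))*J = -6*(-9)*3 = 54*3 = 162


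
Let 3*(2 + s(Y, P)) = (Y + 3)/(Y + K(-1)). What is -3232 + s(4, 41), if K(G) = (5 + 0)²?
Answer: -281351/87 ≈ -3233.9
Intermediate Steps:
K(G) = 25 (K(G) = 5² = 25)
s(Y, P) = -2 + (3 + Y)/(3*(25 + Y)) (s(Y, P) = -2 + ((Y + 3)/(Y + 25))/3 = -2 + ((3 + Y)/(25 + Y))/3 = -2 + (3 + Y)/(3*(25 + Y)))
-3232 + s(4, 41) = -3232 + (-147 - 5*4)/(3*(25 + 4)) = -3232 + (⅓)*(-147 - 20)/29 = -3232 + (⅓)*(1/29)*(-167) = -3232 - 167/87 = -281351/87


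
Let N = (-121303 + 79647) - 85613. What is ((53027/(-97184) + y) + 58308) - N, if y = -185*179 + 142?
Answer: 14830614109/97184 ≈ 1.5260e+5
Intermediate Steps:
y = -32973 (y = -33115 + 142 = -32973)
N = -127269 (N = -41656 - 85613 = -127269)
((53027/(-97184) + y) + 58308) - N = ((53027/(-97184) - 32973) + 58308) - 1*(-127269) = ((53027*(-1/97184) - 32973) + 58308) + 127269 = ((-53027/97184 - 32973) + 58308) + 127269 = (-3204501059/97184 + 58308) + 127269 = 2462103613/97184 + 127269 = 14830614109/97184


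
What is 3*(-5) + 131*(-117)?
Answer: -15342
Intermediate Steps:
3*(-5) + 131*(-117) = -15 - 15327 = -15342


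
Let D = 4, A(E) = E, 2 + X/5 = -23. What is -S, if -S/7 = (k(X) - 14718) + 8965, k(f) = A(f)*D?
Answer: -43771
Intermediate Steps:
X = -125 (X = -10 + 5*(-23) = -10 - 115 = -125)
k(f) = 4*f (k(f) = f*4 = 4*f)
S = 43771 (S = -7*((4*(-125) - 14718) + 8965) = -7*((-500 - 14718) + 8965) = -7*(-15218 + 8965) = -7*(-6253) = 43771)
-S = -1*43771 = -43771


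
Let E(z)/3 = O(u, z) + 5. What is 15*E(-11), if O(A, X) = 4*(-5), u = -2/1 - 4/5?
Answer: -675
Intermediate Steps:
u = -14/5 (u = -2*1 - 4*⅕ = -2 - ⅘ = -14/5 ≈ -2.8000)
O(A, X) = -20
E(z) = -45 (E(z) = 3*(-20 + 5) = 3*(-15) = -45)
15*E(-11) = 15*(-45) = -675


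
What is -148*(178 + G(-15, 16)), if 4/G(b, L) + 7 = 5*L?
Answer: -1923704/73 ≈ -26352.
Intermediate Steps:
G(b, L) = 4/(-7 + 5*L)
-148*(178 + G(-15, 16)) = -148*(178 + 4/(-7 + 5*16)) = -148*(178 + 4/(-7 + 80)) = -148*(178 + 4/73) = -148*12998/73 = -1923704/73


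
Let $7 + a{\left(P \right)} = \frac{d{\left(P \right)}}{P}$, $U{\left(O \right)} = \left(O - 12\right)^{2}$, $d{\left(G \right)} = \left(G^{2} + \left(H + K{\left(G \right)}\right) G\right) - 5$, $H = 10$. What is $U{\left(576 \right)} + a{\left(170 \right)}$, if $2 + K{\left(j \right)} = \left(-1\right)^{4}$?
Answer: $\frac{10821111}{34} \approx 3.1827 \cdot 10^{5}$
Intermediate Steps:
$K{\left(j \right)} = -1$ ($K{\left(j \right)} = -2 + \left(-1\right)^{4} = -2 + 1 = -1$)
$d{\left(G \right)} = -5 + G^{2} + 9 G$ ($d{\left(G \right)} = \left(G^{2} + \left(10 - 1\right) G\right) - 5 = \left(G^{2} + 9 G\right) - 5 = -5 + G^{2} + 9 G$)
$U{\left(O \right)} = \left(-12 + O\right)^{2}$
$a{\left(P \right)} = -7 + \frac{-5 + P^{2} + 9 P}{P}$
$U{\left(576 \right)} + a{\left(170 \right)} = \left(-12 + 576\right)^{2} + \left(2 + 170 - \frac{5}{170}\right) = 564^{2} + \left(2 + 170 - \frac{1}{34}\right) = 318096 + \left(2 + 170 - \frac{1}{34}\right) = 318096 + \frac{5847}{34} = \frac{10821111}{34}$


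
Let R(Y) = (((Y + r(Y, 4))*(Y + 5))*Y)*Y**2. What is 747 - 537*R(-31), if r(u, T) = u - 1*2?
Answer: 26620285035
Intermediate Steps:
r(u, T) = -2 + u (r(u, T) = u - 2 = -2 + u)
R(Y) = Y**3*(-2 + 2*Y)*(5 + Y) (R(Y) = (((Y + (-2 + Y))*(Y + 5))*Y)*Y**2 = (((-2 + 2*Y)*(5 + Y))*Y)*Y**2 = (Y*(-2 + 2*Y)*(5 + Y))*Y**2 = Y**3*(-2 + 2*Y)*(5 + Y))
747 - 537*R(-31) = 747 - 1074*(-31)**3*(-5 + (-31)**2 + 4*(-31)) = 747 - 1074*(-29791)*(-5 + 961 - 124) = 747 - 1074*(-29791)*832 = 747 - 537*(-49572224) = 747 + 26620284288 = 26620285035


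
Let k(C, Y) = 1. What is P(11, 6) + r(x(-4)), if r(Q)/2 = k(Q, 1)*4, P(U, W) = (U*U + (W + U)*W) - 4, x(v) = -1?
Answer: 227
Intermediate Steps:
P(U, W) = -4 + U² + W*(U + W) (P(U, W) = (U² + (U + W)*W) - 4 = (U² + W*(U + W)) - 4 = -4 + U² + W*(U + W))
r(Q) = 8 (r(Q) = 2*(1*4) = 2*4 = 8)
P(11, 6) + r(x(-4)) = (-4 + 11² + 6² + 11*6) + 8 = (-4 + 121 + 36 + 66) + 8 = 219 + 8 = 227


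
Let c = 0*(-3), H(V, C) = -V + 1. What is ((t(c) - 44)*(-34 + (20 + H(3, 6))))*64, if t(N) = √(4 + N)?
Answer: 43008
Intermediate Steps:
H(V, C) = 1 - V
c = 0
((t(c) - 44)*(-34 + (20 + H(3, 6))))*64 = ((√(4 + 0) - 44)*(-34 + (20 + (1 - 1*3))))*64 = ((√4 - 44)*(-34 + (20 + (1 - 3))))*64 = ((2 - 44)*(-34 + (20 - 2)))*64 = -42*(-34 + 18)*64 = -42*(-16)*64 = 672*64 = 43008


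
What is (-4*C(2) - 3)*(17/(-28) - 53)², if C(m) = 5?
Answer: -51819023/784 ≈ -66096.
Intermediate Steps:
(-4*C(2) - 3)*(17/(-28) - 53)² = (-4*5 - 3)*(17/(-28) - 53)² = (-20 - 3)*(17*(-1/28) - 53)² = -23*(-17/28 - 53)² = -23*(-1501/28)² = -23*2253001/784 = -51819023/784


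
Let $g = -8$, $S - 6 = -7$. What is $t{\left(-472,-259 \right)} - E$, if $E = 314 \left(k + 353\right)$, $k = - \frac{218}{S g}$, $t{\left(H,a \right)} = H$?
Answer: $- \frac{205515}{2} \approx -1.0276 \cdot 10^{5}$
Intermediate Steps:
$S = -1$ ($S = 6 - 7 = -1$)
$k = - \frac{109}{4}$ ($k = - \frac{218}{\left(-1\right) \left(-8\right)} = - \frac{218}{8} = \left(-218\right) \frac{1}{8} = - \frac{109}{4} \approx -27.25$)
$E = \frac{204571}{2}$ ($E = 314 \left(- \frac{109}{4} + 353\right) = 314 \cdot \frac{1303}{4} = \frac{204571}{2} \approx 1.0229 \cdot 10^{5}$)
$t{\left(-472,-259 \right)} - E = -472 - \frac{204571}{2} = - \frac{205515}{2}$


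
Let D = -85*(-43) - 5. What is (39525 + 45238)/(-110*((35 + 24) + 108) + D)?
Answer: -84763/14720 ≈ -5.7584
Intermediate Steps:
D = 3650 (D = 3655 - 5 = 3650)
(39525 + 45238)/(-110*((35 + 24) + 108) + D) = (39525 + 45238)/(-110*((35 + 24) + 108) + 3650) = 84763/(-110*(59 + 108) + 3650) = 84763/(-110*167 + 3650) = 84763/(-18370 + 3650) = 84763/(-14720) = 84763*(-1/14720) = -84763/14720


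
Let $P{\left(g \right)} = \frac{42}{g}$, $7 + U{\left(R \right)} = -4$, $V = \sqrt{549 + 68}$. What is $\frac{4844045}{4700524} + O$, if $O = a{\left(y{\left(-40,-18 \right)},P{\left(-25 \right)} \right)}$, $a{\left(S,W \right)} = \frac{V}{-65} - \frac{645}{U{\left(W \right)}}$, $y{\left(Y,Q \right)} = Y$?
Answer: $\frac{3085122475}{51705764} - \frac{\sqrt{617}}{65} \approx 59.285$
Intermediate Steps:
$V = \sqrt{617} \approx 24.839$
$U{\left(R \right)} = -11$ ($U{\left(R \right)} = -7 - 4 = -11$)
$a{\left(S,W \right)} = \frac{645}{11} - \frac{\sqrt{617}}{65}$ ($a{\left(S,W \right)} = \frac{\sqrt{617}}{-65} - \frac{645}{-11} = \sqrt{617} \left(- \frac{1}{65}\right) - - \frac{645}{11} = - \frac{\sqrt{617}}{65} + \frac{645}{11} = \frac{645}{11} - \frac{\sqrt{617}}{65}$)
$O = \frac{645}{11} - \frac{\sqrt{617}}{65} \approx 58.254$
$\frac{4844045}{4700524} + O = \frac{4844045}{4700524} + \left(\frac{645}{11} - \frac{\sqrt{617}}{65}\right) = \frac{3085122475}{51705764} - \frac{\sqrt{617}}{65}$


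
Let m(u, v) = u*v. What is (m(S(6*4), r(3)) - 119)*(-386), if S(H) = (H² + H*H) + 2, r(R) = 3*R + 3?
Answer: -5299394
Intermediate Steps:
r(R) = 3 + 3*R
S(H) = 2 + 2*H² (S(H) = (H² + H²) + 2 = 2*H² + 2 = 2 + 2*H²)
(m(S(6*4), r(3)) - 119)*(-386) = ((2 + 2*(6*4)²)*(3 + 3*3) - 119)*(-386) = ((2 + 2*24²)*(3 + 9) - 119)*(-386) = ((2 + 2*576)*12 - 119)*(-386) = ((2 + 1152)*12 - 119)*(-386) = (1154*12 - 119)*(-386) = (13848 - 119)*(-386) = 13729*(-386) = -5299394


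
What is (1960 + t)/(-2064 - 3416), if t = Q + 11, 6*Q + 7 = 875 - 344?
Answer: -1235/3288 ≈ -0.37561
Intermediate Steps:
Q = 262/3 (Q = -7/6 + (875 - 344)/6 = -7/6 + (⅙)*531 = -7/6 + 177/2 = 262/3 ≈ 87.333)
t = 295/3 (t = 262/3 + 11 = 295/3 ≈ 98.333)
(1960 + t)/(-2064 - 3416) = (1960 + 295/3)/(-2064 - 3416) = (6175/3)/(-5480) = (6175/3)*(-1/5480) = -1235/3288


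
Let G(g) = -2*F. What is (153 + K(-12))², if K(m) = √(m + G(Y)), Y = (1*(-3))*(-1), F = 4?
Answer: 23389 + 612*I*√5 ≈ 23389.0 + 1368.5*I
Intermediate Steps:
Y = 3 (Y = -3*(-1) = 3)
G(g) = -8 (G(g) = -2*4 = -8)
K(m) = √(-8 + m) (K(m) = √(m - 8) = √(-8 + m))
(153 + K(-12))² = (153 + √(-8 - 12))² = (153 + √(-20))² = (153 + 2*I*√5)²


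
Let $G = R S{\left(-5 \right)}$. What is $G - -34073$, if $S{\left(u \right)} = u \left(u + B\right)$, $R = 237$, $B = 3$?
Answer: $36443$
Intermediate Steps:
$S{\left(u \right)} = u \left(3 + u\right)$ ($S{\left(u \right)} = u \left(u + 3\right) = u \left(3 + u\right)$)
$G = 2370$ ($G = 237 \left(- 5 \left(3 - 5\right)\right) = 237 \left(\left(-5\right) \left(-2\right)\right) = 237 \cdot 10 = 2370$)
$G - -34073 = 2370 - -34073 = 2370 + 34073 = 36443$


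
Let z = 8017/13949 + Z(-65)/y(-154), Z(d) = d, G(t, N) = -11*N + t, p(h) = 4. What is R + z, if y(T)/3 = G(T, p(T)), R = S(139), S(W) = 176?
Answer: 1463953039/8285706 ≈ 176.68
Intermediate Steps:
G(t, N) = t - 11*N
R = 176
y(T) = -132 + 3*T (y(T) = 3*(T - 11*4) = 3*(T - 44) = 3*(-44 + T) = -132 + 3*T)
z = 5668783/8285706 (z = 8017/13949 - 65/(-132 + 3*(-154)) = 8017*(1/13949) - 65/(-132 - 462) = 8017/13949 - 65/(-594) = 8017/13949 - 65*(-1/594) = 8017/13949 + 65/594 = 5668783/8285706 ≈ 0.68416)
R + z = 176 + 5668783/8285706 = 1463953039/8285706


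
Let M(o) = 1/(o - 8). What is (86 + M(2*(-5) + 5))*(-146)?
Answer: -163082/13 ≈ -12545.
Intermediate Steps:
M(o) = 1/(-8 + o)
(86 + M(2*(-5) + 5))*(-146) = (86 + 1/(-8 + (2*(-5) + 5)))*(-146) = (86 + 1/(-8 + (-10 + 5)))*(-146) = (86 + 1/(-8 - 5))*(-146) = (86 + 1/(-13))*(-146) = (86 - 1/13)*(-146) = (1117/13)*(-146) = -163082/13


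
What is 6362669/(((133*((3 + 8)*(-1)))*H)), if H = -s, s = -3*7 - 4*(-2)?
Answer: -6362669/19019 ≈ -334.54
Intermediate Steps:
s = -13 (s = -21 + 8 = -13)
H = 13 (H = -1*(-13) = 13)
6362669/(((133*((3 + 8)*(-1)))*H)) = 6362669/(((133*((3 + 8)*(-1)))*13)) = 6362669/(((133*(11*(-1)))*13)) = 6362669/(((133*(-11))*13)) = 6362669/((-1463*13)) = 6362669/(-19019) = 6362669*(-1/19019) = -6362669/19019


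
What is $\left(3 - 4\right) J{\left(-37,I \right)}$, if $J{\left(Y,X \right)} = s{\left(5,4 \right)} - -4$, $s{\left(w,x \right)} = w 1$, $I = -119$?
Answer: $-9$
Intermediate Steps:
$s{\left(w,x \right)} = w$
$J{\left(Y,X \right)} = 9$ ($J{\left(Y,X \right)} = 5 - -4 = 5 + 4 = 9$)
$\left(3 - 4\right) J{\left(-37,I \right)} = \left(3 - 4\right) 9 = \left(-1\right) 9 = -9$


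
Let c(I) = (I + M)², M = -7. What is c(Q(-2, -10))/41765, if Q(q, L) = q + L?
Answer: 361/41765 ≈ 0.0086436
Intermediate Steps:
Q(q, L) = L + q
c(I) = (-7 + I)² (c(I) = (I - 7)² = (-7 + I)²)
c(Q(-2, -10))/41765 = (-7 + (-10 - 2))²/41765 = (-7 - 12)²*(1/41765) = (-19)²*(1/41765) = 361*(1/41765) = 361/41765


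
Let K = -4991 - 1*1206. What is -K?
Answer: 6197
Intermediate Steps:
K = -6197 (K = -4991 - 1206 = -6197)
-K = -1*(-6197) = 6197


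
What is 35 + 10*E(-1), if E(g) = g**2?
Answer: 45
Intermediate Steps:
35 + 10*E(-1) = 35 + 10*(-1)**2 = 35 + 10*1 = 35 + 10 = 45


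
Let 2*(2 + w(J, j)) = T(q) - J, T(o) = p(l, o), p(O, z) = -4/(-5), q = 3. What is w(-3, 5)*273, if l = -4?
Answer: -273/10 ≈ -27.300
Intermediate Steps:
p(O, z) = ⅘ (p(O, z) = -4*(-⅕) = ⅘)
T(o) = ⅘
w(J, j) = -8/5 - J/2 (w(J, j) = -2 + (⅘ - J)/2 = -2 + (⅖ - J/2) = -8/5 - J/2)
w(-3, 5)*273 = (-8/5 - ½*(-3))*273 = (-8/5 + 3/2)*273 = -⅒*273 = -273/10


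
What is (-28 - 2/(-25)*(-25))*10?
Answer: -300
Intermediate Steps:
(-28 - 2/(-25)*(-25))*10 = (-28 - 2*(-1/25)*(-25))*10 = (-28 + (2/25)*(-25))*10 = (-28 - 2)*10 = -30*10 = -300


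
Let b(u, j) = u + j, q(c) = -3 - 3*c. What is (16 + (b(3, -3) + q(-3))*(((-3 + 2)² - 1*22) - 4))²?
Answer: 17956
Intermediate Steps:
b(u, j) = j + u
(16 + (b(3, -3) + q(-3))*(((-3 + 2)² - 1*22) - 4))² = (16 + ((-3 + 3) + (-3 - 3*(-3)))*(((-3 + 2)² - 1*22) - 4))² = (16 + (0 + (-3 + 9))*(((-1)² - 22) - 4))² = (16 + (0 + 6)*((1 - 22) - 4))² = (16 + 6*(-21 - 4))² = (16 + 6*(-25))² = (16 - 150)² = (-134)² = 17956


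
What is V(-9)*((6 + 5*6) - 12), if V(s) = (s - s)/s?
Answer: 0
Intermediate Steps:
V(s) = 0 (V(s) = 0/s = 0)
V(-9)*((6 + 5*6) - 12) = 0*((6 + 5*6) - 12) = 0*((6 + 30) - 12) = 0*(36 - 12) = 0*24 = 0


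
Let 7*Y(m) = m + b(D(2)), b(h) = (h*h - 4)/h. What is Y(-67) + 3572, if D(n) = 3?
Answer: 10688/3 ≈ 3562.7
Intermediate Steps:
b(h) = (-4 + h**2)/h (b(h) = (h**2 - 4)/h = (-4 + h**2)/h)
Y(m) = 5/21 + m/7 (Y(m) = (m + (3 - 4/3))/7 = (m + 5/3)/7 = (5/3 + m)/7 = 5/21 + m/7)
Y(-67) + 3572 = (5/21 + (1/7)*(-67)) + 3572 = (5/21 - 67/7) + 3572 = -28/3 + 3572 = 10688/3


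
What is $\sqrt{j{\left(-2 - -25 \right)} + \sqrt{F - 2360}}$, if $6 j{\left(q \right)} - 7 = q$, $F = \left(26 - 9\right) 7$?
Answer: $\sqrt{5 + 3 i \sqrt{249}} \approx 5.1285 + 4.6153 i$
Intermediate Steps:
$F = 119$ ($F = 17 \cdot 7 = 119$)
$j{\left(q \right)} = \frac{7}{6} + \frac{q}{6}$
$\sqrt{j{\left(-2 - -25 \right)} + \sqrt{F - 2360}} = \sqrt{\left(\frac{7}{6} + \frac{-2 - -25}{6}\right) + \sqrt{119 - 2360}} = \sqrt{\left(\frac{7}{6} + \frac{-2 + 25}{6}\right) + \sqrt{-2241}} = \sqrt{\left(\frac{7}{6} + \frac{1}{6} \cdot 23\right) + 3 i \sqrt{249}} = \sqrt{\left(\frac{7}{6} + \frac{23}{6}\right) + 3 i \sqrt{249}} = \sqrt{5 + 3 i \sqrt{249}}$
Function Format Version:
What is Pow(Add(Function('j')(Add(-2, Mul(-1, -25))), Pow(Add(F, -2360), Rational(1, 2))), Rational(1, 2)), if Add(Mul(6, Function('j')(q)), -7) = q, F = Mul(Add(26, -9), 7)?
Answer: Pow(Add(5, Mul(3, I, Pow(249, Rational(1, 2)))), Rational(1, 2)) ≈ Add(5.1285, Mul(4.6153, I))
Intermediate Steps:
F = 119 (F = Mul(17, 7) = 119)
Function('j')(q) = Add(Rational(7, 6), Mul(Rational(1, 6), q))
Pow(Add(Function('j')(Add(-2, Mul(-1, -25))), Pow(Add(F, -2360), Rational(1, 2))), Rational(1, 2)) = Pow(Add(Add(Rational(7, 6), Mul(Rational(1, 6), Add(-2, Mul(-1, -25)))), Pow(Add(119, -2360), Rational(1, 2))), Rational(1, 2)) = Pow(Add(Add(Rational(7, 6), Mul(Rational(1, 6), Add(-2, 25))), Pow(-2241, Rational(1, 2))), Rational(1, 2)) = Pow(Add(Add(Rational(7, 6), Mul(Rational(1, 6), 23)), Mul(3, I, Pow(249, Rational(1, 2)))), Rational(1, 2)) = Pow(Add(Add(Rational(7, 6), Rational(23, 6)), Mul(3, I, Pow(249, Rational(1, 2)))), Rational(1, 2)) = Pow(Add(5, Mul(3, I, Pow(249, Rational(1, 2)))), Rational(1, 2))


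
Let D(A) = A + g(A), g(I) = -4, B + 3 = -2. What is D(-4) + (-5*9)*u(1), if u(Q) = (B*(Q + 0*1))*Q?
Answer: 217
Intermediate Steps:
B = -5 (B = -3 - 2 = -5)
D(A) = -4 + A (D(A) = A - 4 = -4 + A)
u(Q) = -5*Q² (u(Q) = (-5*(Q + 0*1))*Q = (-5*(Q + 0))*Q = (-5*Q)*Q = -5*Q²)
D(-4) + (-5*9)*u(1) = (-4 - 4) + (-5*9)*(-5*1²) = -8 - (-225) = -8 - 45*(-5) = -8 + 225 = 217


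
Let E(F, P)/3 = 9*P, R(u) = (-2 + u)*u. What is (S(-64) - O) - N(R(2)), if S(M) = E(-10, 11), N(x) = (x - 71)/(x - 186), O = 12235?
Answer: -2220539/186 ≈ -11938.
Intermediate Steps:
R(u) = u*(-2 + u)
N(x) = (-71 + x)/(-186 + x)
E(F, P) = 27*P (E(F, P) = 3*(9*P) = 27*P)
S(M) = 297 (S(M) = 27*11 = 297)
(S(-64) - O) - N(R(2)) = (297 - 1*12235) - (-71 + 2*(-2 + 2))/(-186 + 2*(-2 + 2)) = (297 - 12235) - (-71 + 2*0)/(-186 + 2*0) = -11938 - (-71 + 0)/(-186 + 0) = -11938 - (-71)/(-186) = -11938 - (-1)*(-71)/186 = -11938 - 1*71/186 = -11938 - 71/186 = -2220539/186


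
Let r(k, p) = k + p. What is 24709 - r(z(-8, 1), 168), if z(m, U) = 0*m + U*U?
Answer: 24540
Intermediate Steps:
z(m, U) = U**2 (z(m, U) = 0 + U**2 = U**2)
24709 - r(z(-8, 1), 168) = 24709 - (1**2 + 168) = 24709 - (1 + 168) = 24709 - 1*169 = 24709 - 169 = 24540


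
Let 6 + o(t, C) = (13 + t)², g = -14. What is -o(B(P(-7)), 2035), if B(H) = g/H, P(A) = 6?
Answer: -970/9 ≈ -107.78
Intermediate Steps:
B(H) = -14/H
o(t, C) = -6 + (13 + t)²
-o(B(P(-7)), 2035) = -(-6 + (13 - 14/6)²) = -(-6 + (13 - 14*⅙)²) = -(-6 + (13 - 7/3)²) = -(-6 + (32/3)²) = -(-6 + 1024/9) = -1*970/9 = -970/9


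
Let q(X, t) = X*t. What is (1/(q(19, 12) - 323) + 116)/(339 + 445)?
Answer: 11019/74480 ≈ 0.14795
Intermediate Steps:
(1/(q(19, 12) - 323) + 116)/(339 + 445) = (1/(19*12 - 323) + 116)/(339 + 445) = (1/(228 - 323) + 116)/784 = (1/(-95) + 116)*(1/784) = (-1/95 + 116)*(1/784) = (11019/95)*(1/784) = 11019/74480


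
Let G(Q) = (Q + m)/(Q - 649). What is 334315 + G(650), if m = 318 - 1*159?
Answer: 335124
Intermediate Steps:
m = 159 (m = 318 - 159 = 159)
G(Q) = (159 + Q)/(-649 + Q) (G(Q) = (Q + 159)/(Q - 649) = (159 + Q)/(-649 + Q))
334315 + G(650) = 334315 + (159 + 650)/(-649 + 650) = 334315 + 809/1 = 334315 + 1*809 = 334315 + 809 = 335124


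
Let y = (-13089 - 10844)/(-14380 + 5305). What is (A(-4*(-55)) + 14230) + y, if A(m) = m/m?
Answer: 129170258/9075 ≈ 14234.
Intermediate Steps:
y = 23933/9075 (y = -23933/(-9075) = -23933*(-1/9075) = 23933/9075 ≈ 2.6372)
A(m) = 1
(A(-4*(-55)) + 14230) + y = (1 + 14230) + 23933/9075 = 14231 + 23933/9075 = 129170258/9075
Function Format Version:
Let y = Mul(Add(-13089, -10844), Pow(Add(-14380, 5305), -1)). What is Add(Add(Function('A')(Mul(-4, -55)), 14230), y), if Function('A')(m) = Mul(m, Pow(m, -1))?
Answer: Rational(129170258, 9075) ≈ 14234.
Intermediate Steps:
y = Rational(23933, 9075) (y = Mul(-23933, Pow(-9075, -1)) = Mul(-23933, Rational(-1, 9075)) = Rational(23933, 9075) ≈ 2.6372)
Function('A')(m) = 1
Add(Add(Function('A')(Mul(-4, -55)), 14230), y) = Add(Add(1, 14230), Rational(23933, 9075)) = Add(14231, Rational(23933, 9075)) = Rational(129170258, 9075)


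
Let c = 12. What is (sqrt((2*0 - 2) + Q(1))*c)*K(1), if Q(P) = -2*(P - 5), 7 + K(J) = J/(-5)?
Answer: -432*sqrt(6)/5 ≈ -211.64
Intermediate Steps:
K(J) = -7 - J/5 (K(J) = -7 + J/(-5) = -7 + J*(-1/5) = -7 - J/5)
Q(P) = 10 - 2*P (Q(P) = -2*(-5 + P) = 10 - 2*P)
(sqrt((2*0 - 2) + Q(1))*c)*K(1) = (sqrt((2*0 - 2) + (10 - 2*1))*12)*(-7 - 1/5*1) = (sqrt((0 - 2) + (10 - 2))*12)*(-7 - 1/5) = (sqrt(-2 + 8)*12)*(-36/5) = (sqrt(6)*12)*(-36/5) = (12*sqrt(6))*(-36/5) = -432*sqrt(6)/5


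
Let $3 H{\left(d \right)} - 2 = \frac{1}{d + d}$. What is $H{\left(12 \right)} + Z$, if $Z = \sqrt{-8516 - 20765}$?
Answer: $\frac{49}{72} + i \sqrt{29281} \approx 0.68056 + 171.12 i$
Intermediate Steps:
$H{\left(d \right)} = \frac{2}{3} + \frac{1}{6 d}$ ($H{\left(d \right)} = \frac{2}{3} + \frac{1}{3 \left(d + d\right)} = \frac{2}{3} + \frac{1}{3 \cdot 2 d} = \frac{2}{3} + \frac{\frac{1}{2} \frac{1}{d}}{3} = \frac{2}{3} + \frac{1}{6 d}$)
$Z = i \sqrt{29281}$ ($Z = \sqrt{-29281} = i \sqrt{29281} \approx 171.12 i$)
$H{\left(12 \right)} + Z = \frac{1 + 4 \cdot 12}{6 \cdot 12} + i \sqrt{29281} = \frac{1}{6} \cdot \frac{1}{12} \left(1 + 48\right) + i \sqrt{29281} = \frac{1}{6} \cdot \frac{1}{12} \cdot 49 + i \sqrt{29281} = \frac{49}{72} + i \sqrt{29281}$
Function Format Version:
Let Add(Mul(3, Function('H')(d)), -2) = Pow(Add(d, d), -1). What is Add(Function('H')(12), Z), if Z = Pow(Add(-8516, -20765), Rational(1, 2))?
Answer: Add(Rational(49, 72), Mul(I, Pow(29281, Rational(1, 2)))) ≈ Add(0.68056, Mul(171.12, I))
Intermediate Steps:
Function('H')(d) = Add(Rational(2, 3), Mul(Rational(1, 6), Pow(d, -1))) (Function('H')(d) = Add(Rational(2, 3), Mul(Rational(1, 3), Pow(Add(d, d), -1))) = Add(Rational(2, 3), Mul(Rational(1, 3), Pow(Mul(2, d), -1))) = Add(Rational(2, 3), Mul(Rational(1, 3), Mul(Rational(1, 2), Pow(d, -1)))) = Add(Rational(2, 3), Mul(Rational(1, 6), Pow(d, -1))))
Z = Mul(I, Pow(29281, Rational(1, 2))) (Z = Pow(-29281, Rational(1, 2)) = Mul(I, Pow(29281, Rational(1, 2))) ≈ Mul(171.12, I))
Add(Function('H')(12), Z) = Add(Mul(Rational(1, 6), Pow(12, -1), Add(1, Mul(4, 12))), Mul(I, Pow(29281, Rational(1, 2)))) = Add(Mul(Rational(1, 6), Rational(1, 12), Add(1, 48)), Mul(I, Pow(29281, Rational(1, 2)))) = Add(Mul(Rational(1, 6), Rational(1, 12), 49), Mul(I, Pow(29281, Rational(1, 2)))) = Add(Rational(49, 72), Mul(I, Pow(29281, Rational(1, 2))))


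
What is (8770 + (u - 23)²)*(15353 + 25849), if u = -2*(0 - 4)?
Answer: 370611990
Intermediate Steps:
u = 8 (u = -2*(-4) = 8)
(8770 + (u - 23)²)*(15353 + 25849) = (8770 + (8 - 23)²)*(15353 + 25849) = (8770 + (-15)²)*41202 = (8770 + 225)*41202 = 8995*41202 = 370611990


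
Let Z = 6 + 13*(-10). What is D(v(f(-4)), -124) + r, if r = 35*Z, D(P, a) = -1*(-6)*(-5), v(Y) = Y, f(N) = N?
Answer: -4370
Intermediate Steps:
D(P, a) = -30 (D(P, a) = 6*(-5) = -30)
Z = -124 (Z = 6 - 130 = -124)
r = -4340 (r = 35*(-124) = -4340)
D(v(f(-4)), -124) + r = -30 - 4340 = -4370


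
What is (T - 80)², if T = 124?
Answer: 1936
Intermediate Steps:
(T - 80)² = (124 - 80)² = 44² = 1936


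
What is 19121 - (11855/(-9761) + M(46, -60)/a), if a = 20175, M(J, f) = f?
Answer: 251046892964/13128545 ≈ 19122.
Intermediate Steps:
19121 - (11855/(-9761) + M(46, -60)/a) = 19121 - (11855/(-9761) - 60/20175) = 19121 - (11855*(-1/9761) - 60*1/20175) = 19121 - (-11855/9761 - 4/1345) = 19121 - 1*(-15984019/13128545) = 19121 + 15984019/13128545 = 251046892964/13128545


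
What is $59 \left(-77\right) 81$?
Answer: $-367983$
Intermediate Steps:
$59 \left(-77\right) 81 = \left(-4543\right) 81 = -367983$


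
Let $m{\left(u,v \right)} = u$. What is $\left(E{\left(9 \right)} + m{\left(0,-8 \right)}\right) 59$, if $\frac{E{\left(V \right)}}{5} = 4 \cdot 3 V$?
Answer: $31860$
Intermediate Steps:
$E{\left(V \right)} = 60 V$ ($E{\left(V \right)} = 5 \cdot 4 \cdot 3 V = 5 \cdot 12 V = 60 V$)
$\left(E{\left(9 \right)} + m{\left(0,-8 \right)}\right) 59 = \left(60 \cdot 9 + 0\right) 59 = \left(540 + 0\right) 59 = 540 \cdot 59 = 31860$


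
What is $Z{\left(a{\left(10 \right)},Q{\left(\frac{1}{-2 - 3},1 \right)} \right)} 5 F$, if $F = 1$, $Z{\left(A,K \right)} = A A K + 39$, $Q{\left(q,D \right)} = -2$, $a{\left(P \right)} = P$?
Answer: $-805$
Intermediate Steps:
$Z{\left(A,K \right)} = 39 + K A^{2}$ ($Z{\left(A,K \right)} = A^{2} K + 39 = K A^{2} + 39 = 39 + K A^{2}$)
$Z{\left(a{\left(10 \right)},Q{\left(\frac{1}{-2 - 3},1 \right)} \right)} 5 F = \left(39 - 2 \cdot 10^{2}\right) 5 \cdot 1 = \left(39 - 200\right) 5 = \left(-161\right) 5 = -805$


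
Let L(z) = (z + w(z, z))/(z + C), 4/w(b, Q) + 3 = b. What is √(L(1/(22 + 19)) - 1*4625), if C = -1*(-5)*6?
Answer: 2*I*√6519760606254/75091 ≈ 68.008*I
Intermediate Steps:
w(b, Q) = 4/(-3 + b)
C = 30 (C = 5*6 = 30)
L(z) = (z + 4/(-3 + z))/(30 + z) (L(z) = (z + 4/(-3 + z))/(z + 30) = (z + 4/(-3 + z))/(30 + z))
√(L(1/(22 + 19)) - 1*4625) = √((4 + (-3 + 1/(22 + 19))/(22 + 19))/((-3 + 1/(22 + 19))*(30 + 1/(22 + 19))) - 1*4625) = √((4 + (-3 + 1/41)/41)/((-3 + 1/41)*(30 + 1/41)) - 4625) = √((4 + (1/41)*(-122/41))/((-122/41)*(1231/41)) - 4625) = √(-41/122*41/1231*(4 - 122/1681) - 4625) = √(-41/122*41/1231*6602/1681 - 4625) = √(-3301/75091 - 4625) = √(-347299176/75091) = 2*I*√6519760606254/75091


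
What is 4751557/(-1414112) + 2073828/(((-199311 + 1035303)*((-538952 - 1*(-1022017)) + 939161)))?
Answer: -117696951966438421/35027835830708448 ≈ -3.3601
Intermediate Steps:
4751557/(-1414112) + 2073828/(((-199311 + 1035303)*((-538952 - 1*(-1022017)) + 939161))) = 4751557*(-1/1414112) + 2073828/((835992*((-538952 + 1022017) + 939161))) = -4751557/1414112 + 2073828/((835992*(483065 + 939161))) = -4751557/1414112 + 2073828/((835992*1422226)) = -4751557/1414112 + 2073828/1188969558192 = -4751557/1414112 + 2073828*(1/1188969558192) = -4751557/1414112 + 172819/99080796516 = -117696951966438421/35027835830708448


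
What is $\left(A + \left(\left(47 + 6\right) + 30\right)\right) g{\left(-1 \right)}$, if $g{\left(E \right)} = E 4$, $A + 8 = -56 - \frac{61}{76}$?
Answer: $- \frac{1383}{19} \approx -72.789$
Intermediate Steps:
$A = - \frac{4925}{76}$ ($A = -8 - \left(56 + \frac{61}{76}\right) = -8 - \left(56 + 61 \cdot \frac{1}{76}\right) = -8 - \frac{4317}{76} = - \frac{4925}{76} \approx -64.803$)
$g{\left(E \right)} = 4 E$
$\left(A + \left(\left(47 + 6\right) + 30\right)\right) g{\left(-1 \right)} = \left(- \frac{4925}{76} + \left(\left(47 + 6\right) + 30\right)\right) 4 \left(-1\right) = \left(- \frac{4925}{76} + \left(53 + 30\right)\right) \left(-4\right) = \left(- \frac{4925}{76} + 83\right) \left(-4\right) = \frac{1383}{76} \left(-4\right) = - \frac{1383}{19}$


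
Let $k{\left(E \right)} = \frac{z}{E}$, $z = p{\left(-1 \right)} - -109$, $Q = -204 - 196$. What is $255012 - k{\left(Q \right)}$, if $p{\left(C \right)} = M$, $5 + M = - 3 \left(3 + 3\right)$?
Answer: $\frac{51002443}{200} \approx 2.5501 \cdot 10^{5}$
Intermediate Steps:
$Q = -400$
$M = -23$ ($M = -5 - 3 \left(3 + 3\right) = -5 - 18 = -23$)
$p{\left(C \right)} = -23$
$z = 86$ ($z = -23 - -109 = -23 + 109 = 86$)
$k{\left(E \right)} = \frac{86}{E}$
$255012 - k{\left(Q \right)} = 255012 - \frac{86}{-400} = 255012 - 86 \left(- \frac{1}{400}\right) = 255012 - - \frac{43}{200} = 255012 + \frac{43}{200} = \frac{51002443}{200}$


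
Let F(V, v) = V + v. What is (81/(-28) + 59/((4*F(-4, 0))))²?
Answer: 543169/12544 ≈ 43.301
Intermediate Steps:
(81/(-28) + 59/((4*F(-4, 0))))² = (81/(-28) + 59/((4*(-4 + 0))))² = (81*(-1/28) + 59/((4*(-4))))² = (-81/28 + 59/(-16))² = (-81/28 + 59*(-1/16))² = (-81/28 - 59/16)² = (-737/112)² = 543169/12544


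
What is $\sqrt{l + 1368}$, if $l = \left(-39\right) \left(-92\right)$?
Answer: $2 \sqrt{1239} \approx 70.399$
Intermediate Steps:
$l = 3588$
$\sqrt{l + 1368} = \sqrt{3588 + 1368} = \sqrt{4956} = 2 \sqrt{1239}$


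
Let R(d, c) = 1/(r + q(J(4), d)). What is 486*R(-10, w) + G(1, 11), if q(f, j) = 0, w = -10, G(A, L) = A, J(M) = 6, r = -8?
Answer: -239/4 ≈ -59.750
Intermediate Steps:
R(d, c) = -⅛ (R(d, c) = 1/(-8 + 0) = 1/(-8) = -⅛)
486*R(-10, w) + G(1, 11) = 486*(-⅛) + 1 = -243/4 + 1 = -239/4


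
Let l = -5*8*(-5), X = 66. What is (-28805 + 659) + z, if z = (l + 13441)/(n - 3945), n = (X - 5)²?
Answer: -6318345/224 ≈ -28207.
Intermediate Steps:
l = 200 (l = -40*(-5) = 200)
n = 3721 (n = (66 - 5)² = 61² = 3721)
z = -13641/224 (z = (200 + 13441)/(3721 - 3945) = 13641/(-224) = 13641*(-1/224) = -13641/224 ≈ -60.897)
(-28805 + 659) + z = (-28805 + 659) - 13641/224 = -28146 - 13641/224 = -6318345/224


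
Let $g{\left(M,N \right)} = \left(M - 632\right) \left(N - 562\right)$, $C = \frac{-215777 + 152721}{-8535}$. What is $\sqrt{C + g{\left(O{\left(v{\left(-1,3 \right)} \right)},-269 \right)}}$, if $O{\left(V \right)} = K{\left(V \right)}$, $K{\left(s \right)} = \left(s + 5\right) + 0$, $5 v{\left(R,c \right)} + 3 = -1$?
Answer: $\frac{\sqrt{38004544888665}}{8535} \approx 722.29$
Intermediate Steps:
$v{\left(R,c \right)} = - \frac{4}{5}$ ($v{\left(R,c \right)} = - \frac{3}{5} + \frac{1}{5} \left(-1\right) = - \frac{3}{5} - \frac{1}{5} = - \frac{4}{5}$)
$K{\left(s \right)} = 5 + s$ ($K{\left(s \right)} = \left(5 + s\right) + 0 = 5 + s$)
$O{\left(V \right)} = 5 + V$
$C = \frac{63056}{8535}$ ($C = \left(-63056\right) \left(- \frac{1}{8535}\right) = \frac{63056}{8535} \approx 7.3879$)
$g{\left(M,N \right)} = \left(-632 + M\right) \left(-562 + N\right)$
$\sqrt{C + g{\left(O{\left(v{\left(-1,3 \right)} \right)},-269 \right)}} = \sqrt{\frac{63056}{8535} + \left(355184 - -170008 - 562 \left(5 - \frac{4}{5}\right) + \left(5 - \frac{4}{5}\right) \left(-269\right)\right)} = \sqrt{\frac{63056}{8535} + \left(355184 + 170008 - \frac{11802}{5} + \frac{21}{5} \left(-269\right)\right)} = \sqrt{\frac{63056}{8535} + \left(355184 + 170008 - \frac{11802}{5} - \frac{5649}{5}\right)} = \sqrt{\frac{63056}{8535} + \frac{2608509}{5}} = \sqrt{\frac{4452787919}{8535}} = \frac{\sqrt{38004544888665}}{8535}$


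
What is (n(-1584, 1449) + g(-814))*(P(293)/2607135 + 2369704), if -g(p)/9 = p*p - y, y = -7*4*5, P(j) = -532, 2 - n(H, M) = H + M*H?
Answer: -22660311346573067576/2607135 ≈ -8.6917e+12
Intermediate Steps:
n(H, M) = 2 - H - H*M (n(H, M) = 2 - (H + M*H) = 2 - (H + H*M) = 2 + (-H - H*M) = 2 - H - H*M)
y = -140 (y = -28*5 = -140)
g(p) = -1260 - 9*p² (g(p) = -9*(p*p - 1*(-140)) = -9*(p² + 140) = -9*(140 + p²) = -1260 - 9*p²)
(n(-1584, 1449) + g(-814))*(P(293)/2607135 + 2369704) = ((2 - 1*(-1584) - 1*(-1584)*1449) + (-1260 - 9*(-814)²))*(-532/2607135 + 2369704) = ((2 + 1584 + 2295216) + (-1260 - 9*662596))*(-532*1/2607135 + 2369704) = (2296802 + (-1260 - 5963364))*(-532/2607135 + 2369704) = (2296802 - 5964624)*(6178138237508/2607135) = -3667822*6178138237508/2607135 = -22660311346573067576/2607135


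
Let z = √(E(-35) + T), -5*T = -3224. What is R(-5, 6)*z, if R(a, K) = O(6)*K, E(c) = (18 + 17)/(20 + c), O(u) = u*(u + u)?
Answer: 144*√144555/5 ≈ 10950.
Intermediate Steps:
O(u) = 2*u² (O(u) = u*(2*u) = 2*u²)
E(c) = 35/(20 + c)
T = 3224/5 (T = -⅕*(-3224) = 3224/5 ≈ 644.80)
R(a, K) = 72*K (R(a, K) = (2*6²)*K = (2*36)*K = 72*K)
z = √144555/15 (z = √(35/(20 - 35) + 3224/5) = √(35/(-15) + 3224/5) = √(35*(-1/15) + 3224/5) = √(-7/3 + 3224/5) = √(9637/15) = √144555/15 ≈ 25.347)
R(-5, 6)*z = (72*6)*(√144555/15) = 432*(√144555/15) = 144*√144555/5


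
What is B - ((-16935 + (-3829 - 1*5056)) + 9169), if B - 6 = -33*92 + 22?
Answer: 13643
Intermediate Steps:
B = -3008 (B = 6 + (-33*92 + 22) = 6 + (-3036 + 22) = 6 - 3014 = -3008)
B - ((-16935 + (-3829 - 1*5056)) + 9169) = -3008 - ((-16935 + (-3829 - 1*5056)) + 9169) = -3008 - ((-16935 + (-3829 - 5056)) + 9169) = -3008 - ((-16935 - 8885) + 9169) = -3008 - (-25820 + 9169) = -3008 - 1*(-16651) = -3008 + 16651 = 13643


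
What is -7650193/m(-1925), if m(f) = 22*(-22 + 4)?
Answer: 7650193/396 ≈ 19319.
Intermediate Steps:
m(f) = -396 (m(f) = 22*(-18) = -396)
-7650193/m(-1925) = -7650193/(-396) = -7650193*(-1/396) = 7650193/396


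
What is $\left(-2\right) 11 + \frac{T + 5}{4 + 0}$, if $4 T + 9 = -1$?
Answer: $- \frac{171}{8} \approx -21.375$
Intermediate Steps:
$T = - \frac{5}{2}$ ($T = - \frac{9}{4} + \frac{1}{4} \left(-1\right) = - \frac{9}{4} - \frac{1}{4} = - \frac{5}{2} \approx -2.5$)
$\left(-2\right) 11 + \frac{T + 5}{4 + 0} = \left(-2\right) 11 + \frac{- \frac{5}{2} + 5}{4 + 0} = -22 + \frac{5}{2 \cdot 4} = -22 + \frac{5}{2} \cdot \frac{1}{4} = -22 + \frac{5}{8} = - \frac{171}{8}$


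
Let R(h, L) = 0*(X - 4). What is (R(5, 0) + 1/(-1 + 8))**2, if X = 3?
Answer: 1/49 ≈ 0.020408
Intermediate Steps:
R(h, L) = 0 (R(h, L) = 0*(3 - 4) = 0*(-1) = 0)
(R(5, 0) + 1/(-1 + 8))**2 = (0 + 1/(-1 + 8))**2 = (0 + 1/7)**2 = (1/7)**2 = 1/49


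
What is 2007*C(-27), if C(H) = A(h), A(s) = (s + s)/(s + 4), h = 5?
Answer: 2230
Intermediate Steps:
A(s) = 2*s/(4 + s) (A(s) = (2*s)/(4 + s) = 2*s/(4 + s))
C(H) = 10/9 (C(H) = 2*5/(4 + 5) = 2*5/9 = 2*5*(⅑) = 10/9)
2007*C(-27) = 2007*(10/9) = 2230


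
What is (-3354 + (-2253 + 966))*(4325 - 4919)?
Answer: 2756754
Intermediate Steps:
(-3354 + (-2253 + 966))*(4325 - 4919) = (-3354 - 1287)*(-594) = -4641*(-594) = 2756754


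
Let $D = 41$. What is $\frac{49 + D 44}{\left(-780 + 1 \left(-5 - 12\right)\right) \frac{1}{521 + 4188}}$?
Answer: $- \frac{8725777}{797} \approx -10948.0$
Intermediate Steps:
$\frac{49 + D 44}{\left(-780 + 1 \left(-5 - 12\right)\right) \frac{1}{521 + 4188}} = \frac{49 + 41 \cdot 44}{\left(-780 + 1 \left(-5 - 12\right)\right) \frac{1}{521 + 4188}} = \frac{49 + 1804}{\left(-780 + 1 \left(-17\right)\right) \frac{1}{4709}} = \frac{1853}{\left(-780 - 17\right) \frac{1}{4709}} = \frac{1853}{\left(-797\right) \frac{1}{4709}} = \frac{1853}{- \frac{797}{4709}} = 1853 \left(- \frac{4709}{797}\right) = - \frac{8725777}{797}$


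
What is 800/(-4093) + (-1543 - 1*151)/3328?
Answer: -4797971/6810752 ≈ -0.70447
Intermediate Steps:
800/(-4093) + (-1543 - 1*151)/3328 = 800*(-1/4093) + (-1543 - 151)*(1/3328) = -800/4093 - 1694*1/3328 = -800/4093 - 847/1664 = -4797971/6810752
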